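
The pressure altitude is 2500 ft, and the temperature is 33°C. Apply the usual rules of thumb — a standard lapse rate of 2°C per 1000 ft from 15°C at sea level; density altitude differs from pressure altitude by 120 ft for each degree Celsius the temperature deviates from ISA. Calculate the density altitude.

5260 ft

ISA temperature at 2500 ft = 15 − 2 × (2500/1000) = 10°C.
ISA deviation = 33 − 10 = +23°C.
Density altitude = 2500 + 120 × (23) = 2500 + (+2760) = 5260 ft.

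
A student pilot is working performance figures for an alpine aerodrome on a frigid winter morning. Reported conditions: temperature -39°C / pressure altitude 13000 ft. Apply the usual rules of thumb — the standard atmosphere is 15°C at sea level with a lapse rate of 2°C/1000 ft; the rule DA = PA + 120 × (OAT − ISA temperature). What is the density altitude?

9640 ft

ISA temperature at 13000 ft = 15 − 2 × (13000/1000) = -11°C.
ISA deviation = -39 − (-11) = -28°C.
Density altitude = 13000 + 120 × (-28) = 13000 + (-3360) = 9640 ft.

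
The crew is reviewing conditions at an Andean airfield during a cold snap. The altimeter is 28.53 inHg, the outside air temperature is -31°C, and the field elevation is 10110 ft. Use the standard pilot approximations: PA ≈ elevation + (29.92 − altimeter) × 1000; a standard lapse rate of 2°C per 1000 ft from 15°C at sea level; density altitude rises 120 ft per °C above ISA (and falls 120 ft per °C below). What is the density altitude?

Pressure altitude = 10110 + (29.92 − 28.53) × 1000 = 10110 + (+1390) = 11500 ft.
ISA temperature at 11500 ft = 15 − 2 × (11500/1000) = -8°C.
ISA deviation = -31 − (-8) = -23°C.
Density altitude = 11500 + 120 × (-23) = 8740 ft.

8740 ft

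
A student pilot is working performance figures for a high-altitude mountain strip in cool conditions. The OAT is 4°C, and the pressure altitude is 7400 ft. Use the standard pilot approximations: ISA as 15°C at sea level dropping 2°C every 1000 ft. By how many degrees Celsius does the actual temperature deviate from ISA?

ISA+3.8°C

ISA temperature at 7400 ft = 15 − 2 × (7400/1000) = 0.2°C.
Deviation = OAT − ISA = 4 − 0.2 = +3.8°C.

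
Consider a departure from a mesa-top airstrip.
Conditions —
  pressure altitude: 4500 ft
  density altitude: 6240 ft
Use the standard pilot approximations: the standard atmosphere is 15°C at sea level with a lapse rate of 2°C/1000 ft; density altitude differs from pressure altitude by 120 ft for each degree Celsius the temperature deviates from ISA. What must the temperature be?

20.5°C

Density altitude − pressure altitude = 6240 − 4500 = +1740 ft.
At 120 ft/°C that is an ISA deviation of 1740/120 = +14.5°C.
ISA temperature at 4500 ft = 15 − 2 × (4500/1000) = 6°C.
OAT = ISA + deviation = 6 + (+14.5) = 20.5°C.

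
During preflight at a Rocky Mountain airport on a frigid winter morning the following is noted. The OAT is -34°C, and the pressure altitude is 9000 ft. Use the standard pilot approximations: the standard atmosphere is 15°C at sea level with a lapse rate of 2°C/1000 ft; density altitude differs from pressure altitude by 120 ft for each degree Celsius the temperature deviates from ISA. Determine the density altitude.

ISA temperature at 9000 ft = 15 − 2 × (9000/1000) = -3°C.
ISA deviation = -34 − (-3) = -31°C.
Density altitude = 9000 + 120 × (-31) = 9000 + (-3720) = 5280 ft.

5280 ft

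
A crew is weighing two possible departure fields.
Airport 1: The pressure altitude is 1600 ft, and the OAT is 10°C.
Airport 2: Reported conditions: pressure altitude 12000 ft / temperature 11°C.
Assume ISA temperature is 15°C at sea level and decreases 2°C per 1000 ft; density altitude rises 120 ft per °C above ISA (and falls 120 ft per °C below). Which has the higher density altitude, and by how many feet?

Airport 2 by 13016 ft

Airport 1: ISA temp = 11.8°C, deviation -1.8°C, DA = 1600 + 120 × (-1.8) = 1384 ft.
Airport 2: ISA temp = -9°C, deviation +20°C, DA = 12000 + 120 × 20 = 14400 ft.
Airport 2 is higher by 14400 − 1384 = 13016 ft.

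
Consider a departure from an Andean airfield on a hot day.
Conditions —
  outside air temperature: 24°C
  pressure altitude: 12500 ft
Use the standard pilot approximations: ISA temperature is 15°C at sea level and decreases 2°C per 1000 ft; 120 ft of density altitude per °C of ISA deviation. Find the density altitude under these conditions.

ISA temperature at 12500 ft = 15 − 2 × (12500/1000) = -10°C.
ISA deviation = 24 − (-10) = +34°C.
Density altitude = 12500 + 120 × (34) = 12500 + (+4080) = 16580 ft.

16580 ft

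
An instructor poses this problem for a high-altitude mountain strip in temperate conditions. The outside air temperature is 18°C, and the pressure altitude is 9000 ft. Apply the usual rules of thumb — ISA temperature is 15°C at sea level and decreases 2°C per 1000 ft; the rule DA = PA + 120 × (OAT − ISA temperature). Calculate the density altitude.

11520 ft

ISA temperature at 9000 ft = 15 − 2 × (9000/1000) = -3°C.
ISA deviation = 18 − (-3) = +21°C.
Density altitude = 9000 + 120 × (21) = 9000 + (+2520) = 11520 ft.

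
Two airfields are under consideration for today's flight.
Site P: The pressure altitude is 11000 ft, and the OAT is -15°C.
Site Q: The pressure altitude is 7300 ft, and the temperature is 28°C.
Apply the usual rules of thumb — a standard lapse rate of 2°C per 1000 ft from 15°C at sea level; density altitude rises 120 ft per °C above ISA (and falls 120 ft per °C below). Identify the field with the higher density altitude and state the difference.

Site P: ISA temp = -7°C, deviation -8°C, DA = 11000 + 120 × (-8) = 10040 ft.
Site Q: ISA temp = 0.4°C, deviation +27.6°C, DA = 7300 + 120 × 27.6 = 10612 ft.
Site Q is higher by 10612 − 10040 = 572 ft.

Site Q by 572 ft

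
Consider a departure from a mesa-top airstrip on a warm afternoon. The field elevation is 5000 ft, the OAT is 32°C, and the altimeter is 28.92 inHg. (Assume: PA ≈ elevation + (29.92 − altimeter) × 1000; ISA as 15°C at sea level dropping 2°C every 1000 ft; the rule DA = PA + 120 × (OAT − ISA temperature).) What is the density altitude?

9480 ft

Pressure altitude = 5000 + (29.92 − 28.92) × 1000 = 5000 + (+1000) = 6000 ft.
ISA temperature at 6000 ft = 15 − 2 × (6000/1000) = 3°C.
ISA deviation = 32 − 3 = +29°C.
Density altitude = 6000 + 120 × (29) = 9480 ft.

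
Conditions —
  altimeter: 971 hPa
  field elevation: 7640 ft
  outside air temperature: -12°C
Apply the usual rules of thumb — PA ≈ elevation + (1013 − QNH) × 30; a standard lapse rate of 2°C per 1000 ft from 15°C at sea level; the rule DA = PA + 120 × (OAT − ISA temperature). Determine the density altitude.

7796 ft

Pressure altitude = 7640 + (1013 − 971) × 30 = 7640 + (+1260) = 8900 ft.
ISA temperature at 8900 ft = 15 − 2 × (8900/1000) = -2.8°C.
ISA deviation = -12 − (-2.8) = -9.2°C.
Density altitude = 8900 + 120 × (-9.2) = 7796 ft.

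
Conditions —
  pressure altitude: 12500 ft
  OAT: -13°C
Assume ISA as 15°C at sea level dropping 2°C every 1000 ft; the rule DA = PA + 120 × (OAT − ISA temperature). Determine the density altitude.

ISA temperature at 12500 ft = 15 − 2 × (12500/1000) = -10°C.
ISA deviation = -13 − (-10) = -3°C.
Density altitude = 12500 + 120 × (-3) = 12500 + (-360) = 12140 ft.

12140 ft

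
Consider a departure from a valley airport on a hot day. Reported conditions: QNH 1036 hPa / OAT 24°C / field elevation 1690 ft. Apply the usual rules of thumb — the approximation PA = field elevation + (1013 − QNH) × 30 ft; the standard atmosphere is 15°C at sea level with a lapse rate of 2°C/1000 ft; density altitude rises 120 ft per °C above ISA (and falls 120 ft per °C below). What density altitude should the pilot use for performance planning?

Pressure altitude = 1690 + (1013 − 1036) × 30 = 1690 + (-690) = 1000 ft.
ISA temperature at 1000 ft = 15 − 2 × (1000/1000) = 13°C.
ISA deviation = 24 − 13 = +11°C.
Density altitude = 1000 + 120 × (11) = 2320 ft.

2320 ft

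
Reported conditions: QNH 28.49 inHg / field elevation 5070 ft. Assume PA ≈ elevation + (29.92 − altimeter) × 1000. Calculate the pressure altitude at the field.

Pressure correction = (29.92 − 28.49) × 1000 = +1430 ft.
Pressure altitude = 5070 + (+1430) = 6500 ft.

6500 ft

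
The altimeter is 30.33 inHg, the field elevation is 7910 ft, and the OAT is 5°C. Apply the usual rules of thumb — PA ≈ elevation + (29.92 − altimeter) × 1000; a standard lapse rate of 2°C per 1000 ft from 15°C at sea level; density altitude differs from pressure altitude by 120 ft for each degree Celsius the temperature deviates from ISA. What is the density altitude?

Pressure altitude = 7910 + (29.92 − 30.33) × 1000 = 7910 + (-410) = 7500 ft.
ISA temperature at 7500 ft = 15 − 2 × (7500/1000) = 0°C.
ISA deviation = 5 − 0 = +5°C.
Density altitude = 7500 + 120 × (5) = 8100 ft.

8100 ft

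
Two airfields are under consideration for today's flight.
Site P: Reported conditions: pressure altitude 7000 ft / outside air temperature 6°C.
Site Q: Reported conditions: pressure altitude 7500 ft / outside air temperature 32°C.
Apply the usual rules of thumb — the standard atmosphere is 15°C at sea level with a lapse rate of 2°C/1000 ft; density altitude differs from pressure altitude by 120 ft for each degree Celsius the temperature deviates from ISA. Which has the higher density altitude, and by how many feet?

Site P: ISA temp = 1°C, deviation +5°C, DA = 7000 + 120 × 5 = 7600 ft.
Site Q: ISA temp = 0°C, deviation +32°C, DA = 7500 + 120 × 32 = 11340 ft.
Site Q is higher by 11340 − 7600 = 3740 ft.

Site Q by 3740 ft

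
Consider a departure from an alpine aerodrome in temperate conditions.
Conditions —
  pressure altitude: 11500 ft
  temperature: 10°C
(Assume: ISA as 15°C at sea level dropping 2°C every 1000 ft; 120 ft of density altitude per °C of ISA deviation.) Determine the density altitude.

ISA temperature at 11500 ft = 15 − 2 × (11500/1000) = -8°C.
ISA deviation = 10 − (-8) = +18°C.
Density altitude = 11500 + 120 × (18) = 11500 + (+2160) = 13660 ft.

13660 ft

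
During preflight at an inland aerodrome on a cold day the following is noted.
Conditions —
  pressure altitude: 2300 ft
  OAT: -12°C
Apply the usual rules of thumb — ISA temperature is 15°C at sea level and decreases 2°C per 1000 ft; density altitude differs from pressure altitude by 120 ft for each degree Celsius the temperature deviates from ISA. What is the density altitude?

-388 ft

ISA temperature at 2300 ft = 15 − 2 × (2300/1000) = 10.4°C.
ISA deviation = -12 − 10.4 = -22.4°C.
Density altitude = 2300 + 120 × (-22.4) = 2300 + (-2688) = -388 ft.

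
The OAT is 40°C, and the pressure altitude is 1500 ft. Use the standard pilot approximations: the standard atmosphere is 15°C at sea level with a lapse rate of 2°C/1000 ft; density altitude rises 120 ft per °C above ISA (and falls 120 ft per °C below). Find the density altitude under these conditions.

ISA temperature at 1500 ft = 15 − 2 × (1500/1000) = 12°C.
ISA deviation = 40 − 12 = +28°C.
Density altitude = 1500 + 120 × (28) = 1500 + (+3360) = 4860 ft.

4860 ft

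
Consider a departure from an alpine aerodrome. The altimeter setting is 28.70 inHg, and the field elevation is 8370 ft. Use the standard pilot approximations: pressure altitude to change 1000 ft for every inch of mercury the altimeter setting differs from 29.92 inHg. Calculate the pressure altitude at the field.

Pressure correction = (29.92 − 28.70) × 1000 = +1220 ft.
Pressure altitude = 8370 + (+1220) = 9590 ft.

9590 ft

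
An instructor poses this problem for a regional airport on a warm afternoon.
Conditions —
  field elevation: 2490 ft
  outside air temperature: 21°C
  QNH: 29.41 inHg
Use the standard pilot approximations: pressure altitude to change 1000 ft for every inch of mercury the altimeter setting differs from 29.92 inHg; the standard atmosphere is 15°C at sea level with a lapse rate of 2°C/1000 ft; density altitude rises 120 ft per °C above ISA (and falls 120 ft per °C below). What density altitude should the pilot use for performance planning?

Pressure altitude = 2490 + (29.92 − 29.41) × 1000 = 2490 + (+510) = 3000 ft.
ISA temperature at 3000 ft = 15 − 2 × (3000/1000) = 9°C.
ISA deviation = 21 − 9 = +12°C.
Density altitude = 3000 + 120 × (12) = 4440 ft.

4440 ft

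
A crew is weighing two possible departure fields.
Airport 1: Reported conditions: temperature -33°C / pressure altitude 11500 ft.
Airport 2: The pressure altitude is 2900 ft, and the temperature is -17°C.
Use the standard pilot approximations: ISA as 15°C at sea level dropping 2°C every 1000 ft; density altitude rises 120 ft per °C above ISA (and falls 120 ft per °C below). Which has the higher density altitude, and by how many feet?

Airport 1 by 8744 ft

Airport 1: ISA temp = -8°C, deviation -25°C, DA = 11500 + 120 × (-25) = 8500 ft.
Airport 2: ISA temp = 9.2°C, deviation -26.2°C, DA = 2900 + 120 × (-26.2) = -244 ft.
Airport 1 is higher by 8500 − (-244) = 8744 ft.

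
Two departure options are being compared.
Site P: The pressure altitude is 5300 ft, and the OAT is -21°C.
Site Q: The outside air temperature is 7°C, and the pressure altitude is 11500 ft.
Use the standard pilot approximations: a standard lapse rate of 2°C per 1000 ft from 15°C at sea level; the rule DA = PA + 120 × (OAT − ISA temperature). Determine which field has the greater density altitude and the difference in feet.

Site Q by 11048 ft

Site P: ISA temp = 4.4°C, deviation -25.4°C, DA = 5300 + 120 × (-25.4) = 2252 ft.
Site Q: ISA temp = -8°C, deviation +15°C, DA = 11500 + 120 × 15 = 13300 ft.
Site Q is higher by 13300 − 2252 = 11048 ft.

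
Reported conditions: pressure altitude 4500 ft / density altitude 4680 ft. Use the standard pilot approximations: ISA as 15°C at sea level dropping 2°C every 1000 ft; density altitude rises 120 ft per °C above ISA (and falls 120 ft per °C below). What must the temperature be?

Density altitude − pressure altitude = 4680 − 4500 = +180 ft.
At 120 ft/°C that is an ISA deviation of 180/120 = +1.5°C.
ISA temperature at 4500 ft = 15 − 2 × (4500/1000) = 6°C.
OAT = ISA + deviation = 6 + (+1.5) = 7.5°C.

7.5°C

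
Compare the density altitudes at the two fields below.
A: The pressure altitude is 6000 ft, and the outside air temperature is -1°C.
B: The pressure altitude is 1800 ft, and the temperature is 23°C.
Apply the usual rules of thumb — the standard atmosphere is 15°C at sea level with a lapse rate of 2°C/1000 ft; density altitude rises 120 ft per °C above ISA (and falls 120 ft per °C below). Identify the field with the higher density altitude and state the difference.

A by 2328 ft

A: ISA temp = 3°C, deviation -4°C, DA = 6000 + 120 × (-4) = 5520 ft.
B: ISA temp = 11.4°C, deviation +11.6°C, DA = 1800 + 120 × 11.6 = 3192 ft.
A is higher by 5520 − 3192 = 2328 ft.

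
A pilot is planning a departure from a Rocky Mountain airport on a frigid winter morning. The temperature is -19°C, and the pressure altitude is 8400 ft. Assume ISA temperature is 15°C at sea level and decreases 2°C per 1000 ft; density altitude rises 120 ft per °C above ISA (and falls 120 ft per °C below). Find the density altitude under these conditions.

ISA temperature at 8400 ft = 15 − 2 × (8400/1000) = -1.8°C.
ISA deviation = -19 − (-1.8) = -17.2°C.
Density altitude = 8400 + 120 × (-17.2) = 8400 + (-2064) = 6336 ft.

6336 ft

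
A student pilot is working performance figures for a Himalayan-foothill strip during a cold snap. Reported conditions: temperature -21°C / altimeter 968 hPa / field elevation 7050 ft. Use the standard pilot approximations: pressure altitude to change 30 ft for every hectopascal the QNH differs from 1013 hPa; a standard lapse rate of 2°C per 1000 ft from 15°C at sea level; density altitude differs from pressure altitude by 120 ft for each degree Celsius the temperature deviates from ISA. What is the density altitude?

Pressure altitude = 7050 + (1013 − 968) × 30 = 7050 + (+1350) = 8400 ft.
ISA temperature at 8400 ft = 15 − 2 × (8400/1000) = -1.8°C.
ISA deviation = -21 − (-1.8) = -19.2°C.
Density altitude = 8400 + 120 × (-19.2) = 6096 ft.

6096 ft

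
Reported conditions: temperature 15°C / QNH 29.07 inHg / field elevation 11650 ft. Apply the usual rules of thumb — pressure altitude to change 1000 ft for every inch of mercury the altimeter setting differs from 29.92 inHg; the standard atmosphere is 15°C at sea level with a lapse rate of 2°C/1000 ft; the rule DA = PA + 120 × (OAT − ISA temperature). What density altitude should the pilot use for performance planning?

15500 ft

Pressure altitude = 11650 + (29.92 − 29.07) × 1000 = 11650 + (+850) = 12500 ft.
ISA temperature at 12500 ft = 15 − 2 × (12500/1000) = -10°C.
ISA deviation = 15 − (-10) = +25°C.
Density altitude = 12500 + 120 × (25) = 15500 ft.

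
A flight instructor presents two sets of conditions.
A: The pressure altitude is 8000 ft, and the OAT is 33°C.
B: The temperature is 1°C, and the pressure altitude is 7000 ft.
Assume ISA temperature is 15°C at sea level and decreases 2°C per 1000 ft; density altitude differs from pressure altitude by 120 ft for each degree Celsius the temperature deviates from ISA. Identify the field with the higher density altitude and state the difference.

A by 5080 ft

A: ISA temp = -1°C, deviation +34°C, DA = 8000 + 120 × 34 = 12080 ft.
B: ISA temp = 1°C, deviation 0°C, DA = 7000 + 120 × 0 = 7000 ft.
A is higher by 12080 − 7000 = 5080 ft.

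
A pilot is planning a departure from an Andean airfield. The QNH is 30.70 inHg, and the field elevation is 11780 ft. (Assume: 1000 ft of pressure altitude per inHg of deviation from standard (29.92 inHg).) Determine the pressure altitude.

11000 ft

Pressure correction = (29.92 − 30.70) × 1000 = -780 ft.
Pressure altitude = 11780 + (-780) = 11000 ft.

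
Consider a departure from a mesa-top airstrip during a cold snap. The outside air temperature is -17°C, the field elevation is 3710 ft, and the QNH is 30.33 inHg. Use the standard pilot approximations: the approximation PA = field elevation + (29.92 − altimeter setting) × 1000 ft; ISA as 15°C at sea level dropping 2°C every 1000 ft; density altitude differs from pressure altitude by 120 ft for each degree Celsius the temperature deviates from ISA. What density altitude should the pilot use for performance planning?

Pressure altitude = 3710 + (29.92 − 30.33) × 1000 = 3710 + (-410) = 3300 ft.
ISA temperature at 3300 ft = 15 − 2 × (3300/1000) = 8.4°C.
ISA deviation = -17 − 8.4 = -25.4°C.
Density altitude = 3300 + 120 × (-25.4) = 252 ft.

252 ft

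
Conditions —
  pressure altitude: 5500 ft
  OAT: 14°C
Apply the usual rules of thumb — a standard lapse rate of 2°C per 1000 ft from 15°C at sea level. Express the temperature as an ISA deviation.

ISA+10°C

ISA temperature at 5500 ft = 15 − 2 × (5500/1000) = 4°C.
Deviation = OAT − ISA = 14 − 4 = +10°C.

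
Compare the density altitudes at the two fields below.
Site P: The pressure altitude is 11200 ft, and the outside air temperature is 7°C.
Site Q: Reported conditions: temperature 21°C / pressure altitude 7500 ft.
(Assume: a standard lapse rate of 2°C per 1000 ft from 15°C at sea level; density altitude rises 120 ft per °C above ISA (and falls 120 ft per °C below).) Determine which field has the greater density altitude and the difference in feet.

Site P by 2908 ft

Site P: ISA temp = -7.4°C, deviation +14.4°C, DA = 11200 + 120 × 14.4 = 12928 ft.
Site Q: ISA temp = 0°C, deviation +21°C, DA = 7500 + 120 × 21 = 10020 ft.
Site P is higher by 12928 − 10020 = 2908 ft.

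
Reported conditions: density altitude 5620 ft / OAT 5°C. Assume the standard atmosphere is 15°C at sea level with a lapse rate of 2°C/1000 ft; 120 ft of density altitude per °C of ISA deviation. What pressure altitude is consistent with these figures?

5500 ft

DA = PA + 120 × (OAT − (15 − 2·PA/1000)) = PA + 120·OAT − 1800 + 0.24·PA = 1.24·PA + 120·OAT − 1800.
So 1.24·PA = 5620 − 120 × 5 + 1800 = 6820.
PA = 6820 / 1.24 = 5500 ft.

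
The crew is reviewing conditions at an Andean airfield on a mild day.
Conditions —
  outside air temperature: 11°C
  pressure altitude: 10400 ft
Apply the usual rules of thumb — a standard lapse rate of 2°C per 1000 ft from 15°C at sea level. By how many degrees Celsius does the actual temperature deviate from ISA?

ISA+16.8°C

ISA temperature at 10400 ft = 15 − 2 × (10400/1000) = -5.8°C.
Deviation = OAT − ISA = 11 − (-5.8) = +16.8°C.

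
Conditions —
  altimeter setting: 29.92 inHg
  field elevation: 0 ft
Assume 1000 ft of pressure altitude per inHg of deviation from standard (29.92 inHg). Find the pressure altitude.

Pressure correction = (29.92 − 29.92) × 1000 = 0 ft.
Pressure altitude = 0 + (0) = 0 ft.

0 ft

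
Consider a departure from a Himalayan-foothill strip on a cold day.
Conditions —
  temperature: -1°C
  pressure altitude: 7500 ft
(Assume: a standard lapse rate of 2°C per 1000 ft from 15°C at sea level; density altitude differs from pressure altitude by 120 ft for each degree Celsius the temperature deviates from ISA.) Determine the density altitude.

ISA temperature at 7500 ft = 15 − 2 × (7500/1000) = 0°C.
ISA deviation = -1 − 0 = -1°C.
Density altitude = 7500 + 120 × (-1) = 7500 + (-120) = 7380 ft.

7380 ft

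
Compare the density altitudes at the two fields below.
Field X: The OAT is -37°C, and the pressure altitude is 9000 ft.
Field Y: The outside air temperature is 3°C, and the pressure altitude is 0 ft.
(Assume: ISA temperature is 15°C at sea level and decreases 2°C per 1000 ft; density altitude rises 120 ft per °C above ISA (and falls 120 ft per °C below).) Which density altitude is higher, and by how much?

Field X: ISA temp = -3°C, deviation -34°C, DA = 9000 + 120 × (-34) = 4920 ft.
Field Y: ISA temp = 15°C, deviation -12°C, DA = 0 + 120 × (-12) = -1440 ft.
Field X is higher by 4920 − (-1440) = 6360 ft.

Field X by 6360 ft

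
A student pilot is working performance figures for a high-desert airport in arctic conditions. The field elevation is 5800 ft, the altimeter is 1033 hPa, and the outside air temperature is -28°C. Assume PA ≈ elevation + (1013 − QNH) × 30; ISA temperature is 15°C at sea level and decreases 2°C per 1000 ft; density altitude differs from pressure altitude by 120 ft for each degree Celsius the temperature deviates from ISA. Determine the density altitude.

1288 ft

Pressure altitude = 5800 + (1013 − 1033) × 30 = 5800 + (-600) = 5200 ft.
ISA temperature at 5200 ft = 15 − 2 × (5200/1000) = 4.6°C.
ISA deviation = -28 − 4.6 = -32.6°C.
Density altitude = 5200 + 120 × (-32.6) = 1288 ft.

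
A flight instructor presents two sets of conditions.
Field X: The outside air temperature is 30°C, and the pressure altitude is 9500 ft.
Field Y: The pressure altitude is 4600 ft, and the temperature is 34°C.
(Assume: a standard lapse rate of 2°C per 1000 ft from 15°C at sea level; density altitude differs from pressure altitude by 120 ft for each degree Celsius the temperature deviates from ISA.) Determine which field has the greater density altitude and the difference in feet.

Field X: ISA temp = -4°C, deviation +34°C, DA = 9500 + 120 × 34 = 13580 ft.
Field Y: ISA temp = 5.8°C, deviation +28.2°C, DA = 4600 + 120 × 28.2 = 7984 ft.
Field X is higher by 13580 − 7984 = 5596 ft.

Field X by 5596 ft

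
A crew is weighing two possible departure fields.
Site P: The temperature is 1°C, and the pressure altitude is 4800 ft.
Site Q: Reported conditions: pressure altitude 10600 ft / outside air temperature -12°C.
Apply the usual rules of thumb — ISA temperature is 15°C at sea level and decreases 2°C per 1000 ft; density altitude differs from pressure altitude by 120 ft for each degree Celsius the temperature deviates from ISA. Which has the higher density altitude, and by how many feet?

Site P: ISA temp = 5.4°C, deviation -4.4°C, DA = 4800 + 120 × (-4.4) = 4272 ft.
Site Q: ISA temp = -6.2°C, deviation -5.8°C, DA = 10600 + 120 × (-5.8) = 9904 ft.
Site Q is higher by 9904 − 4272 = 5632 ft.

Site Q by 5632 ft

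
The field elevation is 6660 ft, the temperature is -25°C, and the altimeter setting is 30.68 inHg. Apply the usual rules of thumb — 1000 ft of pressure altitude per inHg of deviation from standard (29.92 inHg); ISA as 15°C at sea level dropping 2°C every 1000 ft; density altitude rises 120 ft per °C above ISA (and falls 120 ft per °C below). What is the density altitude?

2516 ft

Pressure altitude = 6660 + (29.92 − 30.68) × 1000 = 6660 + (-760) = 5900 ft.
ISA temperature at 5900 ft = 15 − 2 × (5900/1000) = 3.2°C.
ISA deviation = -25 − 3.2 = -28.2°C.
Density altitude = 5900 + 120 × (-28.2) = 2516 ft.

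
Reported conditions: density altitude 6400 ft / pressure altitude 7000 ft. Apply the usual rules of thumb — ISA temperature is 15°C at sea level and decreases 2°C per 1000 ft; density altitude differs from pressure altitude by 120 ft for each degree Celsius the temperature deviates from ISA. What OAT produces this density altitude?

-4°C

Density altitude − pressure altitude = 6400 − 7000 = -600 ft.
At 120 ft/°C that is an ISA deviation of -600/120 = -5°C.
ISA temperature at 7000 ft = 15 − 2 × (7000/1000) = 1°C.
OAT = ISA + deviation = 1 + (-5) = -4°C.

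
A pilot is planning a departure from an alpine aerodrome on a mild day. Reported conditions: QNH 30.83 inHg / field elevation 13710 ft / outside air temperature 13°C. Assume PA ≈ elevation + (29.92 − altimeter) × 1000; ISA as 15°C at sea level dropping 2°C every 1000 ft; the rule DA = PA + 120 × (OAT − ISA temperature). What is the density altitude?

15632 ft

Pressure altitude = 13710 + (29.92 − 30.83) × 1000 = 13710 + (-910) = 12800 ft.
ISA temperature at 12800 ft = 15 − 2 × (12800/1000) = -10.6°C.
ISA deviation = 13 − (-10.6) = +23.6°C.
Density altitude = 12800 + 120 × (23.6) = 15632 ft.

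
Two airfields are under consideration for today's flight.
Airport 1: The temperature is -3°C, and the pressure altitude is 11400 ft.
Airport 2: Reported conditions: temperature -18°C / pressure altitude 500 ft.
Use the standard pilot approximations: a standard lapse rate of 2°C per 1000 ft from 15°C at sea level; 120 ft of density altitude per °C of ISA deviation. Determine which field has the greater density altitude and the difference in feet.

Airport 1: ISA temp = -7.8°C, deviation +4.8°C, DA = 11400 + 120 × 4.8 = 11976 ft.
Airport 2: ISA temp = 14°C, deviation -32°C, DA = 500 + 120 × (-32) = -3340 ft.
Airport 1 is higher by 11976 − (-3340) = 15316 ft.

Airport 1 by 15316 ft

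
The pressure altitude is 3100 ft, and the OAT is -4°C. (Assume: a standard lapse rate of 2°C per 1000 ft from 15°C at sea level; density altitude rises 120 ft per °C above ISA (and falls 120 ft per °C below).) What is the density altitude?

ISA temperature at 3100 ft = 15 − 2 × (3100/1000) = 8.8°C.
ISA deviation = -4 − 8.8 = -12.8°C.
Density altitude = 3100 + 120 × (-12.8) = 3100 + (-1536) = 1564 ft.

1564 ft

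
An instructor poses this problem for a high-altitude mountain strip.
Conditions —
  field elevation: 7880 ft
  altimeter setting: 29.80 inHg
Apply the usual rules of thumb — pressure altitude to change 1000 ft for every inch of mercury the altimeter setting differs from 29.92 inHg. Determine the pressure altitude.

Pressure correction = (29.92 − 29.80) × 1000 = +120 ft.
Pressure altitude = 7880 + (+120) = 8000 ft.

8000 ft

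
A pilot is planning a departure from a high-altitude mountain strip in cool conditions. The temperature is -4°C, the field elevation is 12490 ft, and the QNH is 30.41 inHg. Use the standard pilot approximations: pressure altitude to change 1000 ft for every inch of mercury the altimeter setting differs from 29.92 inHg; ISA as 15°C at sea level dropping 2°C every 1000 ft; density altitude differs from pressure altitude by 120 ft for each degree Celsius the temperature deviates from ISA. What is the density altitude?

12600 ft

Pressure altitude = 12490 + (29.92 − 30.41) × 1000 = 12490 + (-490) = 12000 ft.
ISA temperature at 12000 ft = 15 − 2 × (12000/1000) = -9°C.
ISA deviation = -4 − (-9) = +5°C.
Density altitude = 12000 + 120 × (5) = 12600 ft.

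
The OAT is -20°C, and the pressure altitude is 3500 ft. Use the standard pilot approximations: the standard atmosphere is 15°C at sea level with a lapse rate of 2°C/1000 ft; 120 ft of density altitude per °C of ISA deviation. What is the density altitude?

140 ft

ISA temperature at 3500 ft = 15 − 2 × (3500/1000) = 8°C.
ISA deviation = -20 − 8 = -28°C.
Density altitude = 3500 + 120 × (-28) = 3500 + (-3360) = 140 ft.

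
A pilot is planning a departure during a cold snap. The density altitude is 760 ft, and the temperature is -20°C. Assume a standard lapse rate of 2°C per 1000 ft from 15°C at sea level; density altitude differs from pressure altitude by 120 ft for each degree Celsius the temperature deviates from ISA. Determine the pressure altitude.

DA = PA + 120 × (OAT − (15 − 2·PA/1000)) = PA + 120·OAT − 1800 + 0.24·PA = 1.24·PA + 120·OAT − 1800.
So 1.24·PA = 760 − 120 × (-20) + 1800 = 4960.
PA = 4960 / 1.24 = 4000 ft.

4000 ft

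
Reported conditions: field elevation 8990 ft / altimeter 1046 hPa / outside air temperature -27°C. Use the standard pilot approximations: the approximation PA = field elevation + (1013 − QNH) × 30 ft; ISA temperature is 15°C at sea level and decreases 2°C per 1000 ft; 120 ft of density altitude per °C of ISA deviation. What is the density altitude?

4880 ft

Pressure altitude = 8990 + (1013 − 1046) × 30 = 8990 + (-990) = 8000 ft.
ISA temperature at 8000 ft = 15 − 2 × (8000/1000) = -1°C.
ISA deviation = -27 − (-1) = -26°C.
Density altitude = 8000 + 120 × (-26) = 4880 ft.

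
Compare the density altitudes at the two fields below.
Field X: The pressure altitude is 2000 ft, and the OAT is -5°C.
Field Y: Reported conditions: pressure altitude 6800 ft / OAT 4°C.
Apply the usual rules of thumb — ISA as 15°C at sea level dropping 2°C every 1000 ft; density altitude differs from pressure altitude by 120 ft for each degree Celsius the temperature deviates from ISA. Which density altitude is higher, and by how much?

Field X: ISA temp = 11°C, deviation -16°C, DA = 2000 + 120 × (-16) = 80 ft.
Field Y: ISA temp = 1.4°C, deviation +2.6°C, DA = 6800 + 120 × 2.6 = 7112 ft.
Field Y is higher by 7112 − 80 = 7032 ft.

Field Y by 7032 ft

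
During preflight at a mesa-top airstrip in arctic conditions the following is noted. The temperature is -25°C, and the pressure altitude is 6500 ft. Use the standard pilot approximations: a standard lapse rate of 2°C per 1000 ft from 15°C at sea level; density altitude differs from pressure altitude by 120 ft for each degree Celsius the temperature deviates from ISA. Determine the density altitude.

3260 ft

ISA temperature at 6500 ft = 15 − 2 × (6500/1000) = 2°C.
ISA deviation = -25 − 2 = -27°C.
Density altitude = 6500 + 120 × (-27) = 6500 + (-3240) = 3260 ft.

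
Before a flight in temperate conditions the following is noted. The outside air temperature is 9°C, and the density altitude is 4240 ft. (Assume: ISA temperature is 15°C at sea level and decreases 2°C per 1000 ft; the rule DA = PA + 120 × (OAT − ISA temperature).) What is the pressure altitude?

4000 ft

DA = PA + 120 × (OAT − (15 − 2·PA/1000)) = PA + 120·OAT − 1800 + 0.24·PA = 1.24·PA + 120·OAT − 1800.
So 1.24·PA = 4240 − 120 × 9 + 1800 = 4960.
PA = 4960 / 1.24 = 4000 ft.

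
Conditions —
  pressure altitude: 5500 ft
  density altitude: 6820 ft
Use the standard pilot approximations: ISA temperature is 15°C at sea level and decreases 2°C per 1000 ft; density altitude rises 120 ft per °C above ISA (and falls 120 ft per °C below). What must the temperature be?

Density altitude − pressure altitude = 6820 − 5500 = +1320 ft.
At 120 ft/°C that is an ISA deviation of 1320/120 = +11°C.
ISA temperature at 5500 ft = 15 − 2 × (5500/1000) = 4°C.
OAT = ISA + deviation = 4 + (+11) = 15°C.

15°C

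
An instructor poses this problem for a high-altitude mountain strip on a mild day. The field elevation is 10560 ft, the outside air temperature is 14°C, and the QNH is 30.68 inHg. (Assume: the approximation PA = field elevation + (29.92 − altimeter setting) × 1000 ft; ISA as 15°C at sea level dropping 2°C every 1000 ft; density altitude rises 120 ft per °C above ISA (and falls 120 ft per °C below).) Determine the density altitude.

12032 ft

Pressure altitude = 10560 + (29.92 − 30.68) × 1000 = 10560 + (-760) = 9800 ft.
ISA temperature at 9800 ft = 15 − 2 × (9800/1000) = -4.6°C.
ISA deviation = 14 − (-4.6) = +18.6°C.
Density altitude = 9800 + 120 × (18.6) = 12032 ft.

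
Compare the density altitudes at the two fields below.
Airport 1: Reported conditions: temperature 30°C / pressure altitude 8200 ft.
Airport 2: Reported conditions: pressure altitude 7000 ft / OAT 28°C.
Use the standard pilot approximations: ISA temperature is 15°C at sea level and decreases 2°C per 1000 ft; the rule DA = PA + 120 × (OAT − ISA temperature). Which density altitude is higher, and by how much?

Airport 1: ISA temp = -1.4°C, deviation +31.4°C, DA = 8200 + 120 × 31.4 = 11968 ft.
Airport 2: ISA temp = 1°C, deviation +27°C, DA = 7000 + 120 × 27 = 10240 ft.
Airport 1 is higher by 11968 − 10240 = 1728 ft.

Airport 1 by 1728 ft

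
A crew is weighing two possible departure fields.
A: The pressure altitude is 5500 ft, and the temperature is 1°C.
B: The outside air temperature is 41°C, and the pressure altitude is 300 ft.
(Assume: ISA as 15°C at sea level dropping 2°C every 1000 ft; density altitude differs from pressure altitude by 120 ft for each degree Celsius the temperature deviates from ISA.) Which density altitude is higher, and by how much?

A: ISA temp = 4°C, deviation -3°C, DA = 5500 + 120 × (-3) = 5140 ft.
B: ISA temp = 14.4°C, deviation +26.6°C, DA = 300 + 120 × 26.6 = 3492 ft.
A is higher by 5140 − 3492 = 1648 ft.

A by 1648 ft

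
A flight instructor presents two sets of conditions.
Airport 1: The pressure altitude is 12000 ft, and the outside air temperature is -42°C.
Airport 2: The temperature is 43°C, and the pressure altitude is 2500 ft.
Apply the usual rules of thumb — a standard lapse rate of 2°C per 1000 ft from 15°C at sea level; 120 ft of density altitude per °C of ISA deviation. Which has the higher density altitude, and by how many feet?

Airport 1: ISA temp = -9°C, deviation -33°C, DA = 12000 + 120 × (-33) = 8040 ft.
Airport 2: ISA temp = 10°C, deviation +33°C, DA = 2500 + 120 × 33 = 6460 ft.
Airport 1 is higher by 8040 − 6460 = 1580 ft.

Airport 1 by 1580 ft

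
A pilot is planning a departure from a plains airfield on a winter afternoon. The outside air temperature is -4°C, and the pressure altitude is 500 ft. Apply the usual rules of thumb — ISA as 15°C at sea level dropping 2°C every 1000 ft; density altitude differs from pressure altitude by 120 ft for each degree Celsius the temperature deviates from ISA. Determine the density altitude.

ISA temperature at 500 ft = 15 − 2 × (500/1000) = 14°C.
ISA deviation = -4 − 14 = -18°C.
Density altitude = 500 + 120 × (-18) = 500 + (-2160) = -1660 ft.

-1660 ft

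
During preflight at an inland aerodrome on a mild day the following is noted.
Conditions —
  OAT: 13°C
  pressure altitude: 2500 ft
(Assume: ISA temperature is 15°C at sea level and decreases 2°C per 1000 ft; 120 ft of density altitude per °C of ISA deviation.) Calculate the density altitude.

ISA temperature at 2500 ft = 15 − 2 × (2500/1000) = 10°C.
ISA deviation = 13 − 10 = +3°C.
Density altitude = 2500 + 120 × (3) = 2500 + (+360) = 2860 ft.

2860 ft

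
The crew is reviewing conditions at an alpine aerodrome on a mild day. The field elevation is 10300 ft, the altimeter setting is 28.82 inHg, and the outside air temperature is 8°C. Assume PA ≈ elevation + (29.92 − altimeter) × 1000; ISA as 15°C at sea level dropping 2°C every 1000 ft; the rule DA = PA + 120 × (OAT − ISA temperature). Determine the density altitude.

Pressure altitude = 10300 + (29.92 − 28.82) × 1000 = 10300 + (+1100) = 11400 ft.
ISA temperature at 11400 ft = 15 − 2 × (11400/1000) = -7.8°C.
ISA deviation = 8 − (-7.8) = +15.8°C.
Density altitude = 11400 + 120 × (15.8) = 13296 ft.

13296 ft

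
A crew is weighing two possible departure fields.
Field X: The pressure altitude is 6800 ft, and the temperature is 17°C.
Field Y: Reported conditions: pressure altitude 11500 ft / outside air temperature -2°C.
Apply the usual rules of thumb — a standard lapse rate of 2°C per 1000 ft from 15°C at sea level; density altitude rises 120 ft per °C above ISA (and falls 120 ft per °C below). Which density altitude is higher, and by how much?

Field X: ISA temp = 1.4°C, deviation +15.6°C, DA = 6800 + 120 × 15.6 = 8672 ft.
Field Y: ISA temp = -8°C, deviation +6°C, DA = 11500 + 120 × 6 = 12220 ft.
Field Y is higher by 12220 − 8672 = 3548 ft.

Field Y by 3548 ft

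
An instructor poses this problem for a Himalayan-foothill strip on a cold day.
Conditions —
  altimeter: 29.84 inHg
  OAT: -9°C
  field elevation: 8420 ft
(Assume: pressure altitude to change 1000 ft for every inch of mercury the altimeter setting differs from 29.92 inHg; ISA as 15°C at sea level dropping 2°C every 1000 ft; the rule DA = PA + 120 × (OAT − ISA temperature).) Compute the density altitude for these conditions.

7660 ft

Pressure altitude = 8420 + (29.92 − 29.84) × 1000 = 8420 + (+80) = 8500 ft.
ISA temperature at 8500 ft = 15 − 2 × (8500/1000) = -2°C.
ISA deviation = -9 − (-2) = -7°C.
Density altitude = 8500 + 120 × (-7) = 7660 ft.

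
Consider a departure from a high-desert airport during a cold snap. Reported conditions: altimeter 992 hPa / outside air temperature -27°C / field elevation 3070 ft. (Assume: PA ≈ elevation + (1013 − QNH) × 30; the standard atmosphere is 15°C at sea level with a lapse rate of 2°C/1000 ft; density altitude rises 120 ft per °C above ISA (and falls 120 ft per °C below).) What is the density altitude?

-452 ft

Pressure altitude = 3070 + (1013 − 992) × 30 = 3070 + (+630) = 3700 ft.
ISA temperature at 3700 ft = 15 − 2 × (3700/1000) = 7.6°C.
ISA deviation = -27 − 7.6 = -34.6°C.
Density altitude = 3700 + 120 × (-34.6) = -452 ft.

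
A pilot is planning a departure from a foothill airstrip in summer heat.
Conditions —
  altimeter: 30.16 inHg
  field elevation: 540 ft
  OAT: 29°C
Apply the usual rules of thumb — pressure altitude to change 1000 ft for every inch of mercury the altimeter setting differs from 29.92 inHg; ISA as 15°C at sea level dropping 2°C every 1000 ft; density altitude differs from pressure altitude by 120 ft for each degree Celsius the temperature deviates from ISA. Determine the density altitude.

Pressure altitude = 540 + (29.92 − 30.16) × 1000 = 540 + (-240) = 300 ft.
ISA temperature at 300 ft = 15 − 2 × (300/1000) = 14.4°C.
ISA deviation = 29 − 14.4 = +14.6°C.
Density altitude = 300 + 120 × (14.6) = 2052 ft.

2052 ft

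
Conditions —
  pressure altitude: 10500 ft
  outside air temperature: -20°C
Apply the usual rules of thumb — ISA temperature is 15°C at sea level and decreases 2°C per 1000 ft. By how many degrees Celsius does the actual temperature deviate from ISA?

ISA-14°C

ISA temperature at 10500 ft = 15 − 2 × (10500/1000) = -6°C.
Deviation = OAT − ISA = -20 − (-6) = -14°C.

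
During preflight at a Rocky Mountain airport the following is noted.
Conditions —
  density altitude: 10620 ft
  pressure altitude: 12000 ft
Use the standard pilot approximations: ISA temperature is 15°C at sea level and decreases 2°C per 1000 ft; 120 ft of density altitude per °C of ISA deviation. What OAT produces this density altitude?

Density altitude − pressure altitude = 10620 − 12000 = -1380 ft.
At 120 ft/°C that is an ISA deviation of -1380/120 = -11.5°C.
ISA temperature at 12000 ft = 15 − 2 × (12000/1000) = -9°C.
OAT = ISA + deviation = -9 + (-11.5) = -20.5°C.

-20.5°C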